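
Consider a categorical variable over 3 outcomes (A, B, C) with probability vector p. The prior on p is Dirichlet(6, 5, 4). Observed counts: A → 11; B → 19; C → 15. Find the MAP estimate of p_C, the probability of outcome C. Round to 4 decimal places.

MAP estimate of p_C = 0.3158

The posterior is Dirichlet(αᵢ + nᵢ) = Dirichlet(17, 24, 19).
For a Dirichlet(a₁,…,a_K) with all aᵢ > 1, the mode has j-th component (aⱼ − 1)/(Σaᵢ − K).
Here Σaᵢ = 60 and K = 3, so p_C = (19 − 1)/(60 − 3) = 18/57 ≈ 0.3158.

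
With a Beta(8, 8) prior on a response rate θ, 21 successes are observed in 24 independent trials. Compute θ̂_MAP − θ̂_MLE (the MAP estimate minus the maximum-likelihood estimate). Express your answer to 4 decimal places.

MAP − MLE = -0.1382

Posterior is Beta(29, 11); MAP = (29−1)/(40−2) = 28/38 ≈ 0.73684.
MLE ignores the prior: θ̂_MLE = k/n = 21/24 ≈ 0.87500.
Difference = 28/38 − 21/24 = -21/152 ≈ -0.1382.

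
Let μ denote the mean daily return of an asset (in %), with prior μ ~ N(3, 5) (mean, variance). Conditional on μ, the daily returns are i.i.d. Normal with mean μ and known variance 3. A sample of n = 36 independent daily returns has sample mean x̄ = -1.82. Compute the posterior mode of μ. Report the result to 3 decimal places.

n = 36, x̄ = -1.82.
For a Normal prior and Normal likelihood with known variance, the posterior is Normal; its mode equals its mean, the precision-weighted average.
Prior precision 1/σ₀² = 1/5 = 0.2; data precision n/σ² = 36/3 = 12.
μ̂ = (0.2·3 + 12·(-1.82)) / (0.2 + 12) = (-21.24)/12.2 = -531/305 ≈ -1.741.

μ̂_MAP = -1.741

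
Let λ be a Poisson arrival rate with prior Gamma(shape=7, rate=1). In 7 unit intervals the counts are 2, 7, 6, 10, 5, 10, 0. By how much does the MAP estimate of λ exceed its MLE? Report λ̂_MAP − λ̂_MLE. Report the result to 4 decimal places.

Σxᵢ = 40. Posterior is Gamma(47, 8); MAP = (47−1)/8 = 46/8 ≈ 5.75000.
MLE = x̄ = 40/7 ≈ 5.71429.
Difference = 46/8 − 40/7 = 1/28 ≈ 0.0357.

MAP − MLE = 0.0357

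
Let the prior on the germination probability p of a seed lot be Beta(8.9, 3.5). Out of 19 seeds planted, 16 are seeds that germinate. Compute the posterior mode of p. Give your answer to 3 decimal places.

p̂_MAP = 0.813

Prior: Beta(8.9, 3.5).
Data: 16 successes in 19 trials. The binomial likelihood contributes p^16(1−p)^3, so the posterior is Beta(8.9+16, 3.5+3) = Beta(24.9, 6.5).
For Beta(a, b) with a, b > 1 the mode is (a−1)/(a+b−2) = 23.9/29.4 ≈ 0.813.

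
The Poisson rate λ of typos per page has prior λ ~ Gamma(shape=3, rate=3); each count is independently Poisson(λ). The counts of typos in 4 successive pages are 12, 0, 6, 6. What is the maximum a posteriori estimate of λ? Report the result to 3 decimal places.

λ̂_MAP = 3.714

Σxᵢ = 12+0+6+6 = 24, with n = 4.
Posterior ∝ λ^2e^(−3λ) · λ^24e^(−4λ) = λ^26e^(−7λ), i.e. Gamma(shape=27, rate=7).
The mode of a Gamma(a, b) with a ≥ 1 (shape–rate) is (a−1)/b = 26/7 ≈ 3.714.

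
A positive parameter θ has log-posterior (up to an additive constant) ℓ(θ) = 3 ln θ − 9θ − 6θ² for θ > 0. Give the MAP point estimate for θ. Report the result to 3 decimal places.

θ̂_MAP = 0.250

ℓ'(θ) = 3/θ − 9 − 12θ. Setting this to zero and multiplying by θ: 12θ² + 9θ − 3 = 0.
θ = (−9 + √(9² + 4·12·3)) / (2·12) = (−9 + √225) / 24 = (−9 + 15)/24 = 1/4.
ℓ''(θ) = −3/θ² − 12 < 0, confirming a maximum.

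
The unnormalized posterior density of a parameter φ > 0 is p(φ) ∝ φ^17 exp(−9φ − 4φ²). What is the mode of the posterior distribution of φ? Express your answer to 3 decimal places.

φ̂_MAP = 1.000

ℓ'(φ) = 17/φ − 9 − 8φ. Setting this to zero and multiplying by φ: 8φ² + 9φ − 17 = 0.
φ = (−9 + √(9² + 4·8·17)) / (2·8) = (−9 + √625) / 16 = (−9 + 25)/16 = 1.
ℓ''(φ) = −17/φ² − 8 < 0, confirming a maximum.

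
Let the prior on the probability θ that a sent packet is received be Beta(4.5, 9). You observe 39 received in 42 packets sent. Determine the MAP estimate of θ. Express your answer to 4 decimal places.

Prior: Beta(4.5, 9).
Data: 39 successes in 42 trials. The binomial likelihood contributes θ^39(1−θ)^3, so the posterior is Beta(4.5+39, 9+3) = Beta(43.5, 12).
For Beta(a, b) with a, b > 1 the mode is (a−1)/(a+b−2) = 42.5/53.5 ≈ 0.7944.

θ̂_MAP = 0.7944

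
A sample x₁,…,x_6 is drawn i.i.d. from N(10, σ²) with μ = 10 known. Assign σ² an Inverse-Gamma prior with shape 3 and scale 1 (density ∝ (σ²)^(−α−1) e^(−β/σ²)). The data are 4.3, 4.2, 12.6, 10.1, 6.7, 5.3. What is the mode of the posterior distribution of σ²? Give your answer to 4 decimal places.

Sum of squared deviations about the known mean: SS = (4.3−10)² + (4.2−10)² + (12.6−10)² + (10.1−10)² + (6.7−10)² + (5.3−10)² = 105.88.
The Normal likelihood contributes (σ²)^(−n/2) exp(−SS/(2σ²)), so the posterior is Inverse-Gamma(α + n/2, β + SS/2) = Inverse-Gamma(6, 53.94).
The mode of Inverse-Gamma(a, b) is b/(a+1) = 53.94/7 ≈ 7.7057.

σ̂²_MAP = 7.7057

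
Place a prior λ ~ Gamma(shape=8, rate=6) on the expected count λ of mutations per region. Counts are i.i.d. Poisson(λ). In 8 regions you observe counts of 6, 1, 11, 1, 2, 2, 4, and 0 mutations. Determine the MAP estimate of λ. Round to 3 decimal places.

λ̂_MAP = 2.429

Σxᵢ = 6+1+11+1+2+2+4+0 = 27, with n = 8.
Posterior ∝ λ^7e^(−6λ) · λ^27e^(−8λ) = λ^34e^(−14λ), i.e. Gamma(shape=35, rate=14).
The mode of a Gamma(a, b) with a ≥ 1 (shape–rate) is (a−1)/b = 34/14 ≈ 2.429.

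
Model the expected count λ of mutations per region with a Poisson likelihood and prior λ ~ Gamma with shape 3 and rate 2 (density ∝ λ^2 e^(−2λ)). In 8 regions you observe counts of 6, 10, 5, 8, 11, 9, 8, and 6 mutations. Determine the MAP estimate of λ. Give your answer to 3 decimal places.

Σxᵢ = 6+10+5+8+11+9+8+6 = 63, with n = 8.
Posterior ∝ λ^2e^(−2λ) · λ^63e^(−8λ) = λ^65e^(−10λ), i.e. Gamma(shape=66, rate=10).
The mode of a Gamma(a, b) with a ≥ 1 (shape–rate) is (a−1)/b = 65/10 ≈ 6.500.

λ̂_MAP = 6.500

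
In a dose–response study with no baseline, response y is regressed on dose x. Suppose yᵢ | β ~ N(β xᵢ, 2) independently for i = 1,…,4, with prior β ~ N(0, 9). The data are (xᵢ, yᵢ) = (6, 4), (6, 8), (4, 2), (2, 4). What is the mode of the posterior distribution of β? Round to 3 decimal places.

β̂_MAP = 0.954

log p(β | y) = −Σ(yᵢ − βxᵢ)²/(2·2) − β²/(2·9) + const.
Setting the derivative to zero: Σxᵢ(yᵢ − βxᵢ)/2 − β/9 = 0, so β = Σxᵢyᵢ / (Σxᵢ² + σ²/τ²).
Σxᵢyᵢ = 6·4 + 6·8 + 4·2 + 2·4 = 88; Σxᵢ² = 92; σ²/τ² = 2/9.
β̂_MAP = 88 / (92 + 2/9) = 88/(830/9) = 396/415 ≈ 0.954.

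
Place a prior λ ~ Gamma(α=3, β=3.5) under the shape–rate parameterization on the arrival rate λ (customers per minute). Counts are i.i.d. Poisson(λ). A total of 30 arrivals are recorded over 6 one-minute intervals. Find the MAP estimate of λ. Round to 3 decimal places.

Σxᵢ = 30, n = 6.
Posterior ∝ λ^2e^(−3.5λ) · λ^30e^(−6λ) = λ^32e^(−9.5λ), i.e. Gamma(shape=33, rate=9.5).
The mode of a Gamma(a, b) with a ≥ 1 (shape–rate) is (a−1)/b = 32/9.5 ≈ 3.368.

λ̂_MAP = 3.368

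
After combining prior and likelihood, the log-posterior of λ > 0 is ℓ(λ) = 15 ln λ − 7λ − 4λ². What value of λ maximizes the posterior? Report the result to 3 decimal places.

ℓ'(λ) = 15/λ − 7 − 8λ. Setting this to zero and multiplying by λ: 8λ² + 7λ − 15 = 0.
λ = (−7 + √(7² + 4·8·15)) / (2·8) = (−7 + √529) / 16 = (−7 + 23)/16 = 1.
ℓ''(λ) = −15/λ² − 8 < 0, confirming a maximum.

λ̂_MAP = 1.000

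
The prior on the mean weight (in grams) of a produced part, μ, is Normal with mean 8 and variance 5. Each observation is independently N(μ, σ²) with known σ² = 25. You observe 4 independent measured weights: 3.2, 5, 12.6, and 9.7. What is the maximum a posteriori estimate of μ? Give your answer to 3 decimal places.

n = 4; x̄ = (3.2 + 5 + 12.6 + 9.7)/4 = 30.5/4 = 7.625.
For a Normal prior and Normal likelihood with known variance, the posterior is Normal; its mode equals its mean, the precision-weighted average.
Prior precision 1/σ₀² = 1/5 = 0.2; data precision n/σ² = 4/25 = 0.16.
μ̂ = (0.2·8 + 0.16·7.625) / (0.2 + 0.16) = 2.82/0.36 = 47/6 ≈ 7.833.

μ̂_MAP = 7.833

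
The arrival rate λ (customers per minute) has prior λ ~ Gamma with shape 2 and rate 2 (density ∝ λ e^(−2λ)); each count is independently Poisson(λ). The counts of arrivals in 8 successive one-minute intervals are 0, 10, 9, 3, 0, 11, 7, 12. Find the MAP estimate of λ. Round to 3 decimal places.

λ̂_MAP = 5.300

Σxᵢ = 0+10+9+3+0+11+7+12 = 52, with n = 8.
Posterior ∝ λe^(−2λ) · λ^52e^(−8λ) = λ^53e^(−10λ), i.e. Gamma(shape=54, rate=10).
The mode of a Gamma(a, b) with a ≥ 1 (shape–rate) is (a−1)/b = 53/10 ≈ 5.300.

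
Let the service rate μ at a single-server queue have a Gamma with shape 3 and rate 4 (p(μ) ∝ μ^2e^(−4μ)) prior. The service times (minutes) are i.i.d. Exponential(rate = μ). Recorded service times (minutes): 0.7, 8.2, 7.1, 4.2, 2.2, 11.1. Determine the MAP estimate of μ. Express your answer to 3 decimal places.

The Exponential(rate=μ) likelihood is ∝ μ^n e^(−μΣtᵢ). Here n = 6 and Σtᵢ = 0.7 + 8.2 + 7.1 + 4.2 + 2.2 + 11.1 = 33.5.
Posterior ∝ μ^2e^(−4μ) · μ^6e^(−33.5μ) = μ^8e^(−37.5μ), i.e. Gamma(9, 37.5).
Mode = (a−1)/b = 8/37.5 ≈ 0.213.

μ̂_MAP = 0.213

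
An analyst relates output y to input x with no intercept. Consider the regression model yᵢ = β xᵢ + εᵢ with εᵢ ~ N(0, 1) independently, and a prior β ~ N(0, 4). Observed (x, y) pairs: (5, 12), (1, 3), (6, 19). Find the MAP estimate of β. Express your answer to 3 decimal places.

β̂_MAP = 2.843

log p(β | y) = −Σ(yᵢ − βxᵢ)²/(2·1) − β²/(2·4) + const.
Setting the derivative to zero: Σxᵢ(yᵢ − βxᵢ)/1 − β/4 = 0, so β = Σxᵢyᵢ / (Σxᵢ² + σ²/τ²).
Σxᵢyᵢ = 5·12 + 1·3 + 6·19 = 177; Σxᵢ² = 62; σ²/τ² = 0.25.
β̂_MAP = 177 / (62 + 0.25) = 177/62.25 ≈ 2.843.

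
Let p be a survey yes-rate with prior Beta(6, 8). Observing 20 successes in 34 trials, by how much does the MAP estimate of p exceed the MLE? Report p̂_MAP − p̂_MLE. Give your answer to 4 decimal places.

Posterior is Beta(26, 22); MAP = (26−1)/(48−2) = 25/46 ≈ 0.54348.
MLE ignores the prior: p̂_MLE = k/n = 20/34 ≈ 0.58824.
Difference = 25/46 − 20/34 = -35/782 ≈ -0.0448.

MAP − MLE = -0.0448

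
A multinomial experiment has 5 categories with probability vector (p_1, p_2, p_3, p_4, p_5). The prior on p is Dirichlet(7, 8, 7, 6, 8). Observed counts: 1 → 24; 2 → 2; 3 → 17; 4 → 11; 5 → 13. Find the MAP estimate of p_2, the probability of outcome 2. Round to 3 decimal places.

MAP estimate: 0.092

The posterior is Dirichlet(αᵢ + nᵢ) = Dirichlet(31, 10, 24, 17, 21).
For a Dirichlet(a₁,…,a_K) with all aᵢ > 1, the mode has j-th component (aⱼ − 1)/(Σaᵢ − K).
Here Σaᵢ = 103 and K = 5, so p_2 = (10 − 1)/(103 − 5) = 9/98 ≈ 0.092.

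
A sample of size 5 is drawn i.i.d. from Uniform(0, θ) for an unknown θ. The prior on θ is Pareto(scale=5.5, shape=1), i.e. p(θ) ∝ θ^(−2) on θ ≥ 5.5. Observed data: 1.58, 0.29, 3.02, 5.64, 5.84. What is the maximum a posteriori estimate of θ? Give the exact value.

The Uniform(0, θ) likelihood is θ^(−n) for θ ≥ max(xᵢ), zero otherwise. Here max(xᵢ) = 5.84.
Posterior ∝ θ^(−2) · θ^(−5) = θ^(−7) on θ ≥ max(5.5, 5.84) = 5.84.
This density is strictly decreasing in θ, so the posterior mode lies at the lower boundary of the support.

θ̂_MAP = 5.84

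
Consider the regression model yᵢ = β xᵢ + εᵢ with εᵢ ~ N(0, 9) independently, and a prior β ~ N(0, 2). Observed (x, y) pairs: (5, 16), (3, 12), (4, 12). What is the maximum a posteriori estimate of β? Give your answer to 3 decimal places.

β̂_MAP = 3.009

log p(β | y) = −Σ(yᵢ − βxᵢ)²/(2·9) − β²/(2·2) + const.
Setting the derivative to zero: Σxᵢ(yᵢ − βxᵢ)/9 − β/2 = 0, so β = Σxᵢyᵢ / (Σxᵢ² + σ²/τ²).
Σxᵢyᵢ = 5·16 + 3·12 + 4·12 = 164; Σxᵢ² = 50; σ²/τ² = 4.5.
β̂_MAP = 164 / (50 + 4.5) = 164/54.5 ≈ 3.009.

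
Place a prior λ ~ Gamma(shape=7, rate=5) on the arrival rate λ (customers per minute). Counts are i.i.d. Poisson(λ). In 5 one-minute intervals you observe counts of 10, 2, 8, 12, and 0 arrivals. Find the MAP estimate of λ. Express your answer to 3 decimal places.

λ̂_MAP = 3.800

Σxᵢ = 10+2+8+12+0 = 32, with n = 5.
Posterior ∝ λ^6e^(−5λ) · λ^32e^(−5λ) = λ^38e^(−10λ), i.e. Gamma(shape=39, rate=10).
The mode of a Gamma(a, b) with a ≥ 1 (shape–rate) is (a−1)/b = 38/10 ≈ 3.800.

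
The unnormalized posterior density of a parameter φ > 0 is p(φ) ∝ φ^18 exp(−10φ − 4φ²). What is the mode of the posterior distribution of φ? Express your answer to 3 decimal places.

ℓ'(φ) = 18/φ − 10 − 8φ. Setting this to zero and multiplying by φ: 8φ² + 10φ − 18 = 0.
φ = (−10 + √(10² + 4·8·18)) / (2·8) = (−10 + √676) / 16 = (−10 + 26)/16 = 1.
ℓ''(φ) = −18/φ² − 8 < 0, confirming a maximum.

φ̂_MAP = 1.000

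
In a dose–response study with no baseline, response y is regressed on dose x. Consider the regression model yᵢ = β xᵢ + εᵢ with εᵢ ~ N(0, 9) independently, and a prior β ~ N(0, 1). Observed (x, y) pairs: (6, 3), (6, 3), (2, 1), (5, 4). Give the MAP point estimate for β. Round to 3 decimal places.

β̂_MAP = 0.527

log p(β | y) = −Σ(yᵢ − βxᵢ)²/(2·9) − β²/(2·1) + const.
Setting the derivative to zero: Σxᵢ(yᵢ − βxᵢ)/9 − β/1 = 0, so β = Σxᵢyᵢ / (Σxᵢ² + σ²/τ²).
Σxᵢyᵢ = 6·3 + 6·3 + 2·1 + 5·4 = 58; Σxᵢ² = 101; σ²/τ² = 9.
β̂_MAP = 58 / (101 + 9) = 58/110 ≈ 0.527.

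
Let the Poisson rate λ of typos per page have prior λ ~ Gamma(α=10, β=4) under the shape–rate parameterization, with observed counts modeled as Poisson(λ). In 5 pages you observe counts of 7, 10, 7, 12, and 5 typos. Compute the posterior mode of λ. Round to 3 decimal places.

Σxᵢ = 7+10+7+12+5 = 41, with n = 5.
Posterior ∝ λ^9e^(−4λ) · λ^41e^(−5λ) = λ^50e^(−9λ), i.e. Gamma(shape=51, rate=9).
The mode of a Gamma(a, b) with a ≥ 1 (shape–rate) is (a−1)/b = 50/9 ≈ 5.556.

λ̂_MAP = 5.556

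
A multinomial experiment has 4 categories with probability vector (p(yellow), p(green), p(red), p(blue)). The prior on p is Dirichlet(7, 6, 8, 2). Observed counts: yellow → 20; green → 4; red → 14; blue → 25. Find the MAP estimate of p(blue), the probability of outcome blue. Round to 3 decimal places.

MAP estimate of p(blue) = 0.317

The posterior is Dirichlet(αᵢ + nᵢ) = Dirichlet(27, 10, 22, 27).
For a Dirichlet(a₁,…,a_K) with all aᵢ > 1, the mode has j-th component (aⱼ − 1)/(Σaᵢ − K).
Here Σaᵢ = 86 and K = 4, so p(blue) = (27 − 1)/(86 − 4) = 26/82 ≈ 0.317.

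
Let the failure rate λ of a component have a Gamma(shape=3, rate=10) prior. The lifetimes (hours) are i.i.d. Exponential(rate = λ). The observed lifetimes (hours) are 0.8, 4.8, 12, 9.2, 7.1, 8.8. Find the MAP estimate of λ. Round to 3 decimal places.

The Exponential(rate=λ) likelihood is ∝ λ^n e^(−λΣtᵢ). Here n = 6 and Σtᵢ = 0.8 + 4.8 + 12 + 9.2 + 7.1 + 8.8 = 42.7.
Posterior ∝ λ^2e^(−10λ) · λ^6e^(−42.7λ) = λ^8e^(−52.7λ), i.e. Gamma(9, 52.7).
Mode = (a−1)/b = 8/52.7 ≈ 0.152.

λ̂_MAP = 0.152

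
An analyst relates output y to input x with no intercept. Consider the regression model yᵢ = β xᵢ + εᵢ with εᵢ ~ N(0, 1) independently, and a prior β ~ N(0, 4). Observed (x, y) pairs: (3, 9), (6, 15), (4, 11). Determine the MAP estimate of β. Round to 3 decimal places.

log p(β | y) = −Σ(yᵢ − βxᵢ)²/(2·1) − β²/(2·4) + const.
Setting the derivative to zero: Σxᵢ(yᵢ − βxᵢ)/1 − β/4 = 0, so β = Σxᵢyᵢ / (Σxᵢ² + σ²/τ²).
Σxᵢyᵢ = 3·9 + 6·15 + 4·11 = 161; Σxᵢ² = 61; σ²/τ² = 0.25.
β̂_MAP = 161 / (61 + 0.25) = 161/61.25 ≈ 2.629.

β̂_MAP = 2.629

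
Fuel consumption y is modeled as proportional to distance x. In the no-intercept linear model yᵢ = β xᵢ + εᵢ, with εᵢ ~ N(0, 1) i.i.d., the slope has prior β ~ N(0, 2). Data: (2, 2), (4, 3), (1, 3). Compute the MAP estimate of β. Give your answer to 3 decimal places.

β̂_MAP = 0.884

log p(β | y) = −Σ(yᵢ − βxᵢ)²/(2·1) − β²/(2·2) + const.
Setting the derivative to zero: Σxᵢ(yᵢ − βxᵢ)/1 − β/2 = 0, so β = Σxᵢyᵢ / (Σxᵢ² + σ²/τ²).
Σxᵢyᵢ = 2·2 + 4·3 + 1·3 = 19; Σxᵢ² = 21; σ²/τ² = 0.5.
β̂_MAP = 19 / (21 + 0.5) = 19/21.5 ≈ 0.884.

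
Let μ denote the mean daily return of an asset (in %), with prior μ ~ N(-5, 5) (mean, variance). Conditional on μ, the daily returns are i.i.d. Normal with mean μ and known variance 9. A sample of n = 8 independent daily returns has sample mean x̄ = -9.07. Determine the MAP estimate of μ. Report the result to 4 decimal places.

μ̂_MAP = -8.3224

n = 8, x̄ = -9.07.
For a Normal prior and Normal likelihood with known variance, the posterior is Normal; its mode equals its mean, the precision-weighted average.
Prior precision 1/σ₀² = 1/5 = 0.2; data precision n/σ² = 8/9.
μ̂ = (0.2·(-5) + (8/9)·(-9.07)) / (0.2 + 8/9) = (-2039/225)/(49/45) = -2039/245 ≈ -8.3224.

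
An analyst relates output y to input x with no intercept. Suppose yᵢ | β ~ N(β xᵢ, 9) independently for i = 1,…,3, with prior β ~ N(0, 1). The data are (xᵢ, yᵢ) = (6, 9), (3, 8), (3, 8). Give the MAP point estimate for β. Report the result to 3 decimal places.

log p(β | y) = −Σ(yᵢ − βxᵢ)²/(2·9) − β²/(2·1) + const.
Setting the derivative to zero: Σxᵢ(yᵢ − βxᵢ)/9 − β/1 = 0, so β = Σxᵢyᵢ / (Σxᵢ² + σ²/τ²).
Σxᵢyᵢ = 6·9 + 3·8 + 3·8 = 102; Σxᵢ² = 54; σ²/τ² = 9.
β̂_MAP = 102 / (54 + 9) = 102/63 ≈ 1.619.

β̂_MAP = 1.619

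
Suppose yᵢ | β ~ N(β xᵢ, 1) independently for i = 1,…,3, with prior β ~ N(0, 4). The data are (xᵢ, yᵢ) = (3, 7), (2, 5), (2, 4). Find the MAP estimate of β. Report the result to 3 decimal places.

β̂_MAP = 2.261

log p(β | y) = −Σ(yᵢ − βxᵢ)²/(2·1) − β²/(2·4) + const.
Setting the derivative to zero: Σxᵢ(yᵢ − βxᵢ)/1 − β/4 = 0, so β = Σxᵢyᵢ / (Σxᵢ² + σ²/τ²).
Σxᵢyᵢ = 3·7 + 2·5 + 2·4 = 39; Σxᵢ² = 17; σ²/τ² = 0.25.
β̂_MAP = 39 / (17 + 0.25) = 39/17.25 ≈ 2.261.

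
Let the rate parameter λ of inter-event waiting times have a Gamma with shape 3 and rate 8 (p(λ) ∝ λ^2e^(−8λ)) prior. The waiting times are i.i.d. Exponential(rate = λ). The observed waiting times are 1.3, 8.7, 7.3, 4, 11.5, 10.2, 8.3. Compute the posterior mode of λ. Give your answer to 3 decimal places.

λ̂_MAP = 0.152

The Exponential(rate=λ) likelihood is ∝ λ^n e^(−λΣtᵢ). Here n = 7 and Σtᵢ = 1.3 + 8.7 + 7.3 + 4 + 11.5 + 10.2 + 8.3 = 51.3.
Posterior ∝ λ^2e^(−8λ) · λ^7e^(−51.3λ) = λ^9e^(−59.3λ), i.e. Gamma(10, 59.3).
Mode = (a−1)/b = 9/59.3 ≈ 0.152.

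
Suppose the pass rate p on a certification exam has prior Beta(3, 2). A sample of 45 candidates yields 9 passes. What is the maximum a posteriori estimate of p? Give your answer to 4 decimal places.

p̂_MAP = 0.2292

Prior: Beta(3, 2).
Data: 9 successes in 45 trials. The binomial likelihood contributes p^9(1−p)^36, so the posterior is Beta(3+9, 2+36) = Beta(12, 38).
For Beta(a, b) with a, b > 1 the mode is (a−1)/(a+b−2) = 11/48 ≈ 0.2292.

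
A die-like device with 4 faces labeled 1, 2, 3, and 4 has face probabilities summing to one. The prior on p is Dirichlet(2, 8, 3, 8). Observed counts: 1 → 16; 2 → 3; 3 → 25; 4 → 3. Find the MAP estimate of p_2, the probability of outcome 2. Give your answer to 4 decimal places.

MAP estimate: 0.1563

The posterior is Dirichlet(αᵢ + nᵢ) = Dirichlet(18, 11, 28, 11).
For a Dirichlet(a₁,…,a_K) with all aᵢ > 1, the mode has j-th component (aⱼ − 1)/(Σaᵢ − K).
Here Σaᵢ = 68 and K = 4, so p_2 = (11 − 1)/(68 − 4) = 10/64 ≈ 0.1563.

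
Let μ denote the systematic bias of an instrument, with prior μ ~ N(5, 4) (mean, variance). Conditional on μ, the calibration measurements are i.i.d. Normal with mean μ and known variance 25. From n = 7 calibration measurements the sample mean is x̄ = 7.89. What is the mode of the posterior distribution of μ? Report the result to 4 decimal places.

μ̂_MAP = 6.5268

n = 7, x̄ = 7.89.
For a Normal prior and Normal likelihood with known variance, the posterior is Normal; its mode equals its mean, the precision-weighted average.
Prior precision 1/σ₀² = 1/4 = 0.25; data precision n/σ² = 7/25 = 0.28.
μ̂ = (0.25·5 + 0.28·7.89) / (0.25 + 0.28) = 3.4592/0.53 = 8648/1325 ≈ 6.5268.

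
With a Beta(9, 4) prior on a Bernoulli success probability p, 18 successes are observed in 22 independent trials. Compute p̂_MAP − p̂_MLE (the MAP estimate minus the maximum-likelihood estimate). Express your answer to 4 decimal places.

Posterior is Beta(27, 8); MAP = (27−1)/(35−2) = 26/33 ≈ 0.78788.
MLE ignores the prior: p̂_MLE = k/n = 18/22 ≈ 0.81818.
Difference = 26/33 − 18/22 = -1/33 ≈ -0.0303.

MAP − MLE = -0.0303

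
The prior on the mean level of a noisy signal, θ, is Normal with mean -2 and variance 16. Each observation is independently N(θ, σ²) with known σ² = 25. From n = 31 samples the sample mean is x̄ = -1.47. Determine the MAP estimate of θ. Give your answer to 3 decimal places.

θ̂_MAP = -1.495

n = 31, x̄ = -1.47.
For a Normal prior and Normal likelihood with known variance, the posterior is Normal; its mode equals its mean, the precision-weighted average.
Prior precision 1/σ₀² = 1/16 = 0.0625; data precision n/σ² = 31/25 = 1.24.
θ̂ = (0.0625·(-2) + 1.24·(-1.47)) / (0.0625 + 1.24) = (-1.9478)/1.3025 = -19478/13025 ≈ -1.495.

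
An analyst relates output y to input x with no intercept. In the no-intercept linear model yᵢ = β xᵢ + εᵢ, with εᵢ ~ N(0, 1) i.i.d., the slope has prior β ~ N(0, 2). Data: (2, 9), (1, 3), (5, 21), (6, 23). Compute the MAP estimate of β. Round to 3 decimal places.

β̂_MAP = 3.970

log p(β | y) = −Σ(yᵢ − βxᵢ)²/(2·1) − β²/(2·2) + const.
Setting the derivative to zero: Σxᵢ(yᵢ − βxᵢ)/1 − β/2 = 0, so β = Σxᵢyᵢ / (Σxᵢ² + σ²/τ²).
Σxᵢyᵢ = 2·9 + 1·3 + 5·21 + 6·23 = 264; Σxᵢ² = 66; σ²/τ² = 0.5.
β̂_MAP = 264 / (66 + 0.5) = 264/66.5 ≈ 3.970.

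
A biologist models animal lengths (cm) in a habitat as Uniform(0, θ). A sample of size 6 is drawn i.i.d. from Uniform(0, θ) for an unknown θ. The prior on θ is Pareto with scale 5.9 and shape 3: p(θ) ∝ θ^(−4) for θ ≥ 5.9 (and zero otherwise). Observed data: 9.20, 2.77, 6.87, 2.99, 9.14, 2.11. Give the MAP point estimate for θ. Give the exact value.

The Uniform(0, θ) likelihood is θ^(−n) for θ ≥ max(xᵢ), zero otherwise. Here max(xᵢ) = 9.20.
Posterior ∝ θ^(−4) · θ^(−6) = θ^(−10) on θ ≥ max(5.9, 9.20) = 9.20.
This density is strictly decreasing in θ, so the posterior mode lies at the lower boundary of the support.

θ̂_MAP = 9.20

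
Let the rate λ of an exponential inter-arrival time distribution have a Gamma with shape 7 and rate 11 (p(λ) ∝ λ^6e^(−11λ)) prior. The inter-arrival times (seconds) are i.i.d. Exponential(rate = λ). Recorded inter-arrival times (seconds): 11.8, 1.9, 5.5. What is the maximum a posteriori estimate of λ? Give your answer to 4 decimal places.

The Exponential(rate=λ) likelihood is ∝ λ^n e^(−λΣtᵢ). Here n = 3 and Σtᵢ = 11.8 + 1.9 + 5.5 = 19.2.
Posterior ∝ λ^6e^(−11λ) · λ^3e^(−19.2λ) = λ^9e^(−30.2λ), i.e. Gamma(10, 30.2).
Mode = (a−1)/b = 9/30.2 ≈ 0.2980.

λ̂_MAP = 0.2980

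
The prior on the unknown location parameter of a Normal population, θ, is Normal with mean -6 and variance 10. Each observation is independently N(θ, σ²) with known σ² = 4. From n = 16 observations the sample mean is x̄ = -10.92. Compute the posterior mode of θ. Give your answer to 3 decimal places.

θ̂_MAP = -10.800

n = 16, x̄ = -10.92.
For a Normal prior and Normal likelihood with known variance, the posterior is Normal; its mode equals its mean, the precision-weighted average.
Prior precision 1/σ₀² = 1/10 = 0.1; data precision n/σ² = 16/4 = 4.
θ̂ = (0.1·(-6) + 4·(-10.92)) / (0.1 + 4) = (-44.28)/4.1 = -10.800.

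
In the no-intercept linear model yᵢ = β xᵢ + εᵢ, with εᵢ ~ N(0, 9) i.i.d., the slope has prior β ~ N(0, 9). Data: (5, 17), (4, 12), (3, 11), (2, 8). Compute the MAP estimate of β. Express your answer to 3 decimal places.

β̂_MAP = 3.309

log p(β | y) = −Σ(yᵢ − βxᵢ)²/(2·9) − β²/(2·9) + const.
Setting the derivative to zero: Σxᵢ(yᵢ − βxᵢ)/9 − β/9 = 0, so β = Σxᵢyᵢ / (Σxᵢ² + σ²/τ²).
Σxᵢyᵢ = 5·17 + 4·12 + 3·11 + 2·8 = 182; Σxᵢ² = 54; σ²/τ² = 1.
β̂_MAP = 182 / (54 + 1) = 182/55 ≈ 3.309.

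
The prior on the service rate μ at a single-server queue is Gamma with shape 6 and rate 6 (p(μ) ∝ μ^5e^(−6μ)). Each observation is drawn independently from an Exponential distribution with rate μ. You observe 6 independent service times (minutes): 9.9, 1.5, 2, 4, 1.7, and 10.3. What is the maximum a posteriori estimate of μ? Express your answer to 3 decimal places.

μ̂_MAP = 0.311

The Exponential(rate=μ) likelihood is ∝ μ^n e^(−μΣtᵢ). Here n = 6 and Σtᵢ = 9.9 + 1.5 + 2 + 4 + 1.7 + 10.3 = 29.4.
Posterior ∝ μ^5e^(−6μ) · μ^6e^(−29.4μ) = μ^11e^(−35.4μ), i.e. Gamma(12, 35.4).
Mode = (a−1)/b = 11/35.4 ≈ 0.311.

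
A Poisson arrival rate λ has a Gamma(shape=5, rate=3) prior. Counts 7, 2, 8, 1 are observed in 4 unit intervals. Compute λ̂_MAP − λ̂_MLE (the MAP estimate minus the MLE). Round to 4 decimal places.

Σxᵢ = 18. Posterior is Gamma(23, 7); MAP = (23−1)/7 = 22/7 ≈ 3.14286.
MLE = x̄ = 18/4 ≈ 4.50000.
Difference = 22/7 − 18/4 = -19/14 ≈ -1.3571.

MAP − MLE = -1.3571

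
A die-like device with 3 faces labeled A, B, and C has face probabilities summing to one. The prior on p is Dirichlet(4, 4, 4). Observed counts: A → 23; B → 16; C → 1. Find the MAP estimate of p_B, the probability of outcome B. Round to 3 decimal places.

MAP estimate of p_B = 0.388

The posterior is Dirichlet(αᵢ + nᵢ) = Dirichlet(27, 20, 5).
For a Dirichlet(a₁,…,a_K) with all aᵢ > 1, the mode has j-th component (aⱼ − 1)/(Σaᵢ − K).
Here Σaᵢ = 52 and K = 3, so p_B = (20 − 1)/(52 − 3) = 19/49 ≈ 0.388.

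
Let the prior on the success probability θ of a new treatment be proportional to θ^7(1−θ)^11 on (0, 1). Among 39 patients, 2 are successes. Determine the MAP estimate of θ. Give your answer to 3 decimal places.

θ̂_MAP = 0.158

The prior density ∝ θ^7(1−θ)^11 is the kernel of Beta(8, 12).
Data: 2 successes in 39 trials. The binomial likelihood contributes θ^2(1−θ)^37, so the posterior is Beta(8+2, 12+37) = Beta(10, 49).
For Beta(a, b) with a, b > 1 the mode is (a−1)/(a+b−2) = 9/57 ≈ 0.158.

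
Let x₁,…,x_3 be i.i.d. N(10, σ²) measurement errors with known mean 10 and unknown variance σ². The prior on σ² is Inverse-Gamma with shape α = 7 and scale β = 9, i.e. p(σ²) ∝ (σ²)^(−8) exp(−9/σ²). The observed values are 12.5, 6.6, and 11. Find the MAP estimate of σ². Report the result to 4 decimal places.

Sum of squared deviations about the known mean: SS = (12.5−10)² + (6.6−10)² + (11−10)² = 18.81.
The Normal likelihood contributes (σ²)^(−n/2) exp(−SS/(2σ²)), so the posterior is Inverse-Gamma(α + n/2, β + SS/2) = Inverse-Gamma(8.5, 18.405).
The mode of Inverse-Gamma(a, b) is b/(a+1) = 18.405/9.5 ≈ 1.9374.

σ̂²_MAP = 1.9374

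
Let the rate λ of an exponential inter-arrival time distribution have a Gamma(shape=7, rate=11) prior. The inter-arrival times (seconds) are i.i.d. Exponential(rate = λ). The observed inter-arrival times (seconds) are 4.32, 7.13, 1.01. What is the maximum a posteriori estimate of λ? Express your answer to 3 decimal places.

The Exponential(rate=λ) likelihood is ∝ λ^n e^(−λΣtᵢ). Here n = 3 and Σtᵢ = 4.32 + 7.13 + 1.01 = 12.46.
Posterior ∝ λ^6e^(−11λ) · λ^3e^(−12.46λ) = λ^9e^(−23.46λ), i.e. Gamma(10, 23.46).
Mode = (a−1)/b = 9/23.46 ≈ 0.384.

λ̂_MAP = 0.384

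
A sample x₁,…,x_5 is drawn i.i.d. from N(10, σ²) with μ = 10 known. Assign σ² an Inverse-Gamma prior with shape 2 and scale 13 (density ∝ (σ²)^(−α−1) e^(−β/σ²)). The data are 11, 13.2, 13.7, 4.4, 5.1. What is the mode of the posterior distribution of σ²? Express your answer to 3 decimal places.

σ̂²_MAP = 9.664

Sum of squared deviations about the known mean: SS = (11−10)² + (13.2−10)² + (13.7−10)² + (4.4−10)² + (5.1−10)² = 80.3.
The Normal likelihood contributes (σ²)^(−n/2) exp(−SS/(2σ²)), so the posterior is Inverse-Gamma(α + n/2, β + SS/2) = Inverse-Gamma(4.5, 53.15).
The mode of Inverse-Gamma(a, b) is b/(a+1) = 53.15/5.5 ≈ 9.664.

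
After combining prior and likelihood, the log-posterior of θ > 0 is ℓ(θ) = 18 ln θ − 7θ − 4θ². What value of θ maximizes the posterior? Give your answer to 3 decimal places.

ℓ'(θ) = 18/θ − 7 − 8θ. Setting this to zero and multiplying by θ: 8θ² + 7θ − 18 = 0.
θ = (−7 + √(7² + 4·8·18)) / (2·8) = (−7 + √625) / 16 = (−7 + 25)/16 = 9/8.
ℓ''(θ) = −18/θ² − 8 < 0, confirming a maximum.

θ̂_MAP = 1.125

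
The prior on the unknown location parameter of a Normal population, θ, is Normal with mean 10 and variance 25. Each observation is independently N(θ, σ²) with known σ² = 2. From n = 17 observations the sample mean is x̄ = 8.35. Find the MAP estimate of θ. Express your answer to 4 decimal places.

n = 17, x̄ = 8.35.
For a Normal prior and Normal likelihood with known variance, the posterior is Normal; its mode equals its mean, the precision-weighted average.
Prior precision 1/σ₀² = 1/25 = 0.04; data precision n/σ² = 17/2 = 8.5.
θ̂ = (0.04·10 + 8.5·8.35) / (0.04 + 8.5) = 71.375/8.54 = 14275/1708 ≈ 8.3577.

θ̂_MAP = 8.3577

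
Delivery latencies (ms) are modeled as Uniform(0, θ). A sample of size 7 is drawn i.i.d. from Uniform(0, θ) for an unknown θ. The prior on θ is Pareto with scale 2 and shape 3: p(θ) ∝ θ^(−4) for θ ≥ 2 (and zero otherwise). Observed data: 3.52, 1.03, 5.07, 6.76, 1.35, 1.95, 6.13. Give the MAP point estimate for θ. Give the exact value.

θ̂_MAP = 6.76

The Uniform(0, θ) likelihood is θ^(−n) for θ ≥ max(xᵢ), zero otherwise. Here max(xᵢ) = 6.76.
Posterior ∝ θ^(−4) · θ^(−7) = θ^(−11) on θ ≥ max(2, 6.76) = 6.76.
This density is strictly decreasing in θ, so the posterior mode lies at the lower boundary of the support.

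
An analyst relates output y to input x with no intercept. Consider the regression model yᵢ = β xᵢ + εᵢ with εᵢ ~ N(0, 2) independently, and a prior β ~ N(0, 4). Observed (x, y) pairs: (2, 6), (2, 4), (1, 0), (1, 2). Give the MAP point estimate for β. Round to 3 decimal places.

log p(β | y) = −Σ(yᵢ − βxᵢ)²/(2·2) − β²/(2·4) + const.
Setting the derivative to zero: Σxᵢ(yᵢ − βxᵢ)/2 − β/4 = 0, so β = Σxᵢyᵢ / (Σxᵢ² + σ²/τ²).
Σxᵢyᵢ = 2·6 + 2·4 + 1·0 + 1·2 = 22; Σxᵢ² = 10; σ²/τ² = 0.5.
β̂_MAP = 22 / (10 + 0.5) = 22/10.5 ≈ 2.095.

β̂_MAP = 2.095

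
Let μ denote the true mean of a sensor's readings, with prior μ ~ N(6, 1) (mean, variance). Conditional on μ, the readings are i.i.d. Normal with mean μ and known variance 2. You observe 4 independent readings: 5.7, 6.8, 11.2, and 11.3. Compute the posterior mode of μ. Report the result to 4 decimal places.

n = 4; x̄ = (5.7 + 6.8 + 11.2 + 11.3)/4 = 35/4 = 8.75.
For a Normal prior and Normal likelihood with known variance, the posterior is Normal; its mode equals its mean, the precision-weighted average.
Prior precision 1/σ₀² = 1/1 = 1; data precision n/σ² = 4/2 = 2.
μ̂ = (1·6 + 2·8.75) / (1 + 2) = 23.5/3 = 47/6 ≈ 7.8333.

μ̂_MAP = 7.8333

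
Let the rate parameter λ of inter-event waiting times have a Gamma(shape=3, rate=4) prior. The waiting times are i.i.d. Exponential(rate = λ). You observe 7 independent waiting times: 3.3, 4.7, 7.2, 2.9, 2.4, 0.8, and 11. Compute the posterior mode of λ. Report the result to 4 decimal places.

λ̂_MAP = 0.2479

The Exponential(rate=λ) likelihood is ∝ λ^n e^(−λΣtᵢ). Here n = 7 and Σtᵢ = 3.3 + 4.7 + 7.2 + 2.9 + 2.4 + 0.8 + 11 = 32.3.
Posterior ∝ λ^2e^(−4λ) · λ^7e^(−32.3λ) = λ^9e^(−36.3λ), i.e. Gamma(10, 36.3).
Mode = (a−1)/b = 9/36.3 ≈ 0.2479.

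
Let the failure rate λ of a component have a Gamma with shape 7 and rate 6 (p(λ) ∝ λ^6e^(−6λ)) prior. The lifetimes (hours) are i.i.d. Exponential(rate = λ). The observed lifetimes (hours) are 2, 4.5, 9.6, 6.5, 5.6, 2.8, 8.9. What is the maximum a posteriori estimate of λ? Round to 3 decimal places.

The Exponential(rate=λ) likelihood is ∝ λ^n e^(−λΣtᵢ). Here n = 7 and Σtᵢ = 2 + 4.5 + 9.6 + 6.5 + 5.6 + 2.8 + 8.9 = 39.9.
Posterior ∝ λ^6e^(−6λ) · λ^7e^(−39.9λ) = λ^13e^(−45.9λ), i.e. Gamma(14, 45.9).
Mode = (a−1)/b = 13/45.9 ≈ 0.283.

λ̂_MAP = 0.283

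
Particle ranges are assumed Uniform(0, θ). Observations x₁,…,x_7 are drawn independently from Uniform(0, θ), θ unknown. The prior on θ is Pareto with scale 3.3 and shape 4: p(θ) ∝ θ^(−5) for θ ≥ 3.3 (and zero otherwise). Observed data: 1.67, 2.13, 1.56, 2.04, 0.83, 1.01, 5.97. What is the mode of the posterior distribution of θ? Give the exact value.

θ̂_MAP = 5.97

The Uniform(0, θ) likelihood is θ^(−n) for θ ≥ max(xᵢ), zero otherwise. Here max(xᵢ) = 5.97.
Posterior ∝ θ^(−5) · θ^(−7) = θ^(−12) on θ ≥ max(3.3, 5.97) = 5.97.
This density is strictly decreasing in θ, so the posterior mode lies at the lower boundary of the support.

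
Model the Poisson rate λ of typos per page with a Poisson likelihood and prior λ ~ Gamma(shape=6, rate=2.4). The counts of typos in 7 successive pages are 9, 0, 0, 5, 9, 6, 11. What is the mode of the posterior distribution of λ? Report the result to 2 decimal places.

λ̂_MAP = 4.79

Σxᵢ = 9+0+0+5+9+6+11 = 40, with n = 7.
Posterior ∝ λ^5e^(−2.4λ) · λ^40e^(−7λ) = λ^45e^(−9.4λ), i.e. Gamma(shape=46, rate=9.4).
The mode of a Gamma(a, b) with a ≥ 1 (shape–rate) is (a−1)/b = 45/9.4 ≈ 4.79.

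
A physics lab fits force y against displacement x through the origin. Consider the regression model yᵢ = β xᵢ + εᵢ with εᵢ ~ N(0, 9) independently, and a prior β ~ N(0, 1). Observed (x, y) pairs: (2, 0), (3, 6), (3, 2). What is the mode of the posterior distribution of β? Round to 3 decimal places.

log p(β | y) = −Σ(yᵢ − βxᵢ)²/(2·9) − β²/(2·1) + const.
Setting the derivative to zero: Σxᵢ(yᵢ − βxᵢ)/9 − β/1 = 0, so β = Σxᵢyᵢ / (Σxᵢ² + σ²/τ²).
Σxᵢyᵢ = 2·0 + 3·6 + 3·2 = 24; Σxᵢ² = 22; σ²/τ² = 9.
β̂_MAP = 24 / (22 + 9) = 24/31 ≈ 0.774.

β̂_MAP = 0.774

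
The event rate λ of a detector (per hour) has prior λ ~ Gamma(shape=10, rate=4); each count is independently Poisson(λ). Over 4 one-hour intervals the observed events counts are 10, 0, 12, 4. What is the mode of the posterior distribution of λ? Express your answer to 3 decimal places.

Σxᵢ = 10+0+12+4 = 26, with n = 4.
Posterior ∝ λ^9e^(−4λ) · λ^26e^(−4λ) = λ^35e^(−8λ), i.e. Gamma(shape=36, rate=8).
The mode of a Gamma(a, b) with a ≥ 1 (shape–rate) is (a−1)/b = 35/8 ≈ 4.375.

λ̂_MAP = 4.375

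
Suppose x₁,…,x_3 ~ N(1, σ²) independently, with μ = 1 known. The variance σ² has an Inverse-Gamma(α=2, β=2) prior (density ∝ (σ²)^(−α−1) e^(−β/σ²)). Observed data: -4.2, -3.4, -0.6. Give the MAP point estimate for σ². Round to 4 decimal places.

σ̂²_MAP = 5.8844

Sum of squared deviations about the known mean: SS = (-4.2−1)² + (-3.4−1)² + (-0.6−1)² = 48.96.
The Normal likelihood contributes (σ²)^(−n/2) exp(−SS/(2σ²)), so the posterior is Inverse-Gamma(α + n/2, β + SS/2) = Inverse-Gamma(3.5, 26.48).
The mode of Inverse-Gamma(a, b) is b/(a+1) = 26.48/4.5 ≈ 5.8844.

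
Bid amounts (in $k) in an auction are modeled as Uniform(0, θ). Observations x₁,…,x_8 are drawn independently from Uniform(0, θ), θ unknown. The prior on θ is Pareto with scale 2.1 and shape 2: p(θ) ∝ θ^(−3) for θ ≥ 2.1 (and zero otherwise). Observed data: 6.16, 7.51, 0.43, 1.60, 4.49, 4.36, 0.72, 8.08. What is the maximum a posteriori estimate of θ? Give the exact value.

θ̂_MAP = 8.08

The Uniform(0, θ) likelihood is θ^(−n) for θ ≥ max(xᵢ), zero otherwise. Here max(xᵢ) = 8.08.
Posterior ∝ θ^(−3) · θ^(−8) = θ^(−11) on θ ≥ max(2.1, 8.08) = 8.08.
This density is strictly decreasing in θ, so the posterior mode lies at the lower boundary of the support.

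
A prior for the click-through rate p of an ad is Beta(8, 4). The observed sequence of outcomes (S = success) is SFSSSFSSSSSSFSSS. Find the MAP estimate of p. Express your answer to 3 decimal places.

p̂_MAP = 0.769

Prior: Beta(8, 4).
Data: 13 successes in 16 trials (from the sequence). The binomial likelihood contributes p^13(1−p)^3, so the posterior is Beta(8+13, 4+3) = Beta(21, 7).
For Beta(a, b) with a, b > 1 the mode is (a−1)/(a+b−2) = 20/26 ≈ 0.769.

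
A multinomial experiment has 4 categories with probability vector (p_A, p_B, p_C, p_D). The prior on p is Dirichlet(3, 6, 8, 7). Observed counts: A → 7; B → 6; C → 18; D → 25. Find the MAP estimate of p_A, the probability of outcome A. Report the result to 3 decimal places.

MAP estimate of p_A = 0.118

The posterior is Dirichlet(αᵢ + nᵢ) = Dirichlet(10, 12, 26, 32).
For a Dirichlet(a₁,…,a_K) with all aᵢ > 1, the mode has j-th component (aⱼ − 1)/(Σaᵢ − K).
Here Σaᵢ = 80 and K = 4, so p_A = (10 − 1)/(80 − 4) = 9/76 ≈ 0.118.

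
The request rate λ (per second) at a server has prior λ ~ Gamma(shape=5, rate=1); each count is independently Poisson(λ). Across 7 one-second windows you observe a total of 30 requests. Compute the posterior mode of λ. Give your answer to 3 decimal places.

Σxᵢ = 30, n = 7.
Posterior ∝ λ^4e^(−1λ) · λ^30e^(−7λ) = λ^34e^(−8λ), i.e. Gamma(shape=35, rate=8).
The mode of a Gamma(a, b) with a ≥ 1 (shape–rate) is (a−1)/b = 34/8 ≈ 4.250.

λ̂_MAP = 4.250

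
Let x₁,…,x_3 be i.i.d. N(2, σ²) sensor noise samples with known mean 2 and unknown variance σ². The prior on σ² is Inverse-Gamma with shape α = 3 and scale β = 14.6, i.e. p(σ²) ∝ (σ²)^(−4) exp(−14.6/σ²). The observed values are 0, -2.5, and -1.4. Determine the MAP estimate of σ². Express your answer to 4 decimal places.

σ̂²_MAP = 5.9100

Sum of squared deviations about the known mean: SS = (0−2)² + (-2.5−2)² + (-1.4−2)² = 35.81.
The Normal likelihood contributes (σ²)^(−n/2) exp(−SS/(2σ²)), so the posterior is Inverse-Gamma(α + n/2, β + SS/2) = Inverse-Gamma(4.5, 32.505).
The mode of Inverse-Gamma(a, b) is b/(a+1) = 32.505/5.5 ≈ 5.9100.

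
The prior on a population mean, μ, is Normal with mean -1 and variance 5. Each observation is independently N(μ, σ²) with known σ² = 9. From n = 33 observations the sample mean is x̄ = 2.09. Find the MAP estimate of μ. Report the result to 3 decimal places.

n = 33, x̄ = 2.09.
For a Normal prior and Normal likelihood with known variance, the posterior is Normal; its mode equals its mean, the precision-weighted average.
Prior precision 1/σ₀² = 1/5 = 0.2; data precision n/σ² = 33/9 = 11/3.
μ̂ = (0.2·(-1) + (11/3)·2.09) / (0.2 + 11/3) = (2239/300)/(58/15) = 2239/1160 ≈ 1.930.

μ̂_MAP = 1.930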